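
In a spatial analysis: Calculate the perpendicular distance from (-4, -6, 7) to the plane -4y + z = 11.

distance = |a·x₀ + b·y₀ + c·z₀ - d| / √(a² + b² + c²)
  = |0·(-4) + (-4)·(-6) + 1·7 - 11| / √(0² + (-4)² + 1²)
  = |0 + 24 + 7 - 11| / √(0 + 16 + 1)
  = |20| / √17
  = 20 / 4.123
  ≈ 4.851

4.851


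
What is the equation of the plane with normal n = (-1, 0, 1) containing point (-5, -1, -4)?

The plane through P with normal n = (a, b, c) satisfies n·(r - P) = 0,
i.e. ax + by + cz = a·x₀ + b·y₀ + c·z₀.
d = (-1)·(-5) + 0·(-1) + 1·(-4)
  = 5 + 0 - 4
  = 1
Equation: -x + z = 1

-x + z = 1


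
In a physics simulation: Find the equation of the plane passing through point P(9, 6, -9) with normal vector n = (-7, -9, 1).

The plane through P with normal n = (a, b, c) satisfies n·(r - P) = 0,
i.e. ax + by + cz = a·x₀ + b·y₀ + c·z₀.
d = (-7)·9 + (-9)·6 + 1·(-9)
  = -63 - 54 - 9
  = -126
Equation: -7x - 9y + z = -126

-7x - 9y + z = -126


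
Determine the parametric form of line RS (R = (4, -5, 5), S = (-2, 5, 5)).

Direction vector d = S - R = (-2 - 4, 5 + 5, 5 - 5) = (-6, 10, 0)
Parametric form r = R + t·d:
x = 4 - 6t, y = -5 + 10t, z = 5

x = 4 - 6t, y = -5 + 10t, z = 5


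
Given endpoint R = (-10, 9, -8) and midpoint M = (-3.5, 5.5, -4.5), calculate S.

S = 2M - R
  = (2·(-3.5) - (-10), 2·5.5 - 9, 2·(-4.5) - (-8))
  = (-7 + 10, 11 - 9, -9 + 8)
  = (3, 2, -1)

(3, 2, -1)


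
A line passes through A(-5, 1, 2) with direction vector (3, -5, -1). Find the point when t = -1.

P(t) = A + t·d
  = (-5 + 3·(-1), 1 + (-5)·(-1), 2 + (-1)·(-1))
  = (-5 - 3, 1 + 5, 2 + 1)
  = (-8, 6, 3)

(-8, 6, 3)


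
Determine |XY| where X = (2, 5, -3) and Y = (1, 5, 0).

d = √[(x₂-x₁)² + (y₂-y₁)² + (z₂-z₁)²]
  = √[(-1)² + 0² + 3²]
  = √[1 + 0 + 9]
  = √10
  ≈ 3.162

3.162


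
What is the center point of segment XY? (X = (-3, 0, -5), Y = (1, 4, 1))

M = ((x₁+x₂)/2, (y₁+y₂)/2, (z₁+z₂)/2)
  = ((-3 + 1)/2, (0 + 4)/2, (-5 + 1)/2)
  = (-2/2, 4/2, -4/2)
  = (-1, 2, -2)

(-1, 2, -2)


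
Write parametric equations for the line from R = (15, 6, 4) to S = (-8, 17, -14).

Direction vector d = S - R = (-8 - 15, 17 - 6, -14 - 4) = (-23, 11, -18)
Parametric form r = R + t·d:
x = 15 - 23t, y = 6 + 11t, z = 4 - 18t

x = 15 - 23t, y = 6 + 11t, z = 4 - 18t


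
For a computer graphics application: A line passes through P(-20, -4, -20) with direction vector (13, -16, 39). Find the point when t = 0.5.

P(t) = P + t·d
  = (-20 + 13·0.5, -4 + (-16)·0.5, -20 + 39·0.5)
  = (-20 + 6.5, -4 - 8, -20 + 19.5)
  = (-13.5, -12, -0.5)

(-13.5, -12, -0.5)


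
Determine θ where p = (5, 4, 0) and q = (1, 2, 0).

p·q = 5·1 + 4·2 + 0·0 = 5 + 8 + 0 = 13
|p| = √(5² + 4² + 0²) = √41 ≈ 6.403
|q| = √(1² + 2² + 0²) = √5 ≈ 2.236
cos θ = (p·q)/(|p||q|) = 13/(6.403·2.236) ≈ 0.908
θ = arccos(0.908) ≈ 24.78°

24.78°


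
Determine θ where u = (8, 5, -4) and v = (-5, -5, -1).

u·v = 8·(-5) + 5·(-5) + (-4)·(-1) = -40 - 25 + 4 = -61
|u| = √(8² + 5² + (-4)²) = √105 ≈ 10.25
|v| = √((-5)² + (-5)² + (-1)²) = √51 ≈ 7.141
cos θ = (u·v)/(|u||v|) = -61/(10.25·7.141) ≈ -0.8336
θ = arccos(-0.8336) ≈ 146.5°

146.5°


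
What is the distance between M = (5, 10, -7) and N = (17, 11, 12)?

d = √[(x₂-x₁)² + (y₂-y₁)² + (z₂-z₁)²]
  = √[12² + 1² + 19²]
  = √[144 + 1 + 361]
  = √506
  ≈ 22.49

22.49


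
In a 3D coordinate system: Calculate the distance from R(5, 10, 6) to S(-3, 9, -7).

d = √[(x₂-x₁)² + (y₂-y₁)² + (z₂-z₁)²]
  = √[(-8)² + (-1)² + (-13)²]
  = √[64 + 1 + 169]
  = √234
  ≈ 15.3

15.3


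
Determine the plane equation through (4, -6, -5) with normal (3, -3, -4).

The plane through P with normal n = (a, b, c) satisfies n·(r - P) = 0,
i.e. ax + by + cz = a·x₀ + b·y₀ + c·z₀.
d = 3·4 + (-3)·(-6) + (-4)·(-5)
  = 12 + 18 + 20
  = 50
Equation: 3x - 3y - 4z = 50

3x - 3y - 4z = 50


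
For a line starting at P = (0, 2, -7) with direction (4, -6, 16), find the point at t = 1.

P(t) = P + t·d
  = (0 + 4·1, 2 + (-6)·1, -7 + 16·1)
  = (0 + 4, 2 - 6, -7 + 16)
  = (4, -4, 9)

(4, -4, 9)


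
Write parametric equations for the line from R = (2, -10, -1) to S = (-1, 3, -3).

Direction vector d = S - R = (-1 - 2, 3 + 10, -3 + 1) = (-3, 13, -2)
Parametric form r = R + t·d:
x = 2 - 3t, y = -10 + 13t, z = -1 - 2t

x = 2 - 3t, y = -10 + 13t, z = -1 - 2t


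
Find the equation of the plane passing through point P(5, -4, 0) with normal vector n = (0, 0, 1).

The plane through P with normal n = (a, b, c) satisfies n·(r - P) = 0,
i.e. ax + by + cz = a·x₀ + b·y₀ + c·z₀.
d = 0·5 + 0·(-4) + 1·0
  = 0 + 0 + 0
  = 0
Equation: z = 0

z = 0


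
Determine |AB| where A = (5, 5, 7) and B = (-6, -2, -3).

d = √[(x₂-x₁)² + (y₂-y₁)² + (z₂-z₁)²]
  = √[(-11)² + (-7)² + (-10)²]
  = √[121 + 49 + 100]
  = √270
  ≈ 16.43

16.43


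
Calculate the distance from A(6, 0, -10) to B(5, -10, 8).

d = √[(x₂-x₁)² + (y₂-y₁)² + (z₂-z₁)²]
  = √[(-1)² + (-10)² + 18²]
  = √[1 + 100 + 324]
  = √425
  ≈ 20.62

20.62


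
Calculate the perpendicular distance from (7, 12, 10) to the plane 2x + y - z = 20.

distance = |a·x₀ + b·y₀ + c·z₀ - d| / √(a² + b² + c²)
  = |2·7 + 1·12 + (-1)·10 - 20| / √(2² + 1² + (-1)²)
  = |14 + 12 - 10 - 20| / √(4 + 1 + 1)
  = |-4| / √6
  = 4 / 2.449
  ≈ 1.633

1.633


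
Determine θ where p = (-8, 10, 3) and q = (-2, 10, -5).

p·q = (-8)·(-2) + 10·10 + 3·(-5) = 16 + 100 - 15 = 101
|p| = √((-8)² + 10² + 3²) = √173 ≈ 13.15
|q| = √((-2)² + 10² + (-5)²) = √129 ≈ 11.36
cos θ = (p·q)/(|p||q|) = 101/(13.15·11.36) ≈ 0.6761
θ = arccos(0.6761) ≈ 47.46°

47.46°


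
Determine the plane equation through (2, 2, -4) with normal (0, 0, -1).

The plane through P with normal n = (a, b, c) satisfies n·(r - P) = 0,
i.e. ax + by + cz = a·x₀ + b·y₀ + c·z₀.
d = 0·2 + 0·2 + (-1)·(-4)
  = 0 + 0 + 4
  = 4
Equation: -z = 4

-z = 4


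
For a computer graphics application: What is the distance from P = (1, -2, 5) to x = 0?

distance = |a·x₀ + b·y₀ + c·z₀ - d| / √(a² + b² + c²)
  = |1·1 + 0·(-2) + 0·5 - 0| / √(1² + 0² + 0²)
  = |1 + 0 + 0 + 0| / √(1 + 0 + 0)
  = |1| / √1
  = 1 / 1
  ≈ 1

1


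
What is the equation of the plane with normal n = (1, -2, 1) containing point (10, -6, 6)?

The plane through P with normal n = (a, b, c) satisfies n·(r - P) = 0,
i.e. ax + by + cz = a·x₀ + b·y₀ + c·z₀.
d = 1·10 + (-2)·(-6) + 1·6
  = 10 + 12 + 6
  = 28
Equation: x - 2y + z = 28

x - 2y + z = 28


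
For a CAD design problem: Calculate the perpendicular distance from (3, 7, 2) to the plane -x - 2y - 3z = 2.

distance = |a·x₀ + b·y₀ + c·z₀ - d| / √(a² + b² + c²)
  = |(-1)·3 + (-2)·7 + (-3)·2 - 2| / √((-1)² + (-2)² + (-3)²)
  = |-3 - 14 - 6 - 2| / √(1 + 4 + 9)
  = |-25| / √14
  = 25 / 3.742
  ≈ 6.682

6.682


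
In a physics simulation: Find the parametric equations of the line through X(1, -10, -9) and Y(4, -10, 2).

Direction vector d = Y - X = (4 - 1, -10 + 10, 2 + 9) = (3, 0, 11)
Parametric form r = X + t·d:
x = 1 + 3t, y = -10, z = -9 + 11t

x = 1 + 3t, y = -10, z = -9 + 11t


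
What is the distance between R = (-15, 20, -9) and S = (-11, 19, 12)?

d = √[(x₂-x₁)² + (y₂-y₁)² + (z₂-z₁)²]
  = √[4² + (-1)² + 21²]
  = √[16 + 1 + 441]
  = √458
  ≈ 21.4

21.4


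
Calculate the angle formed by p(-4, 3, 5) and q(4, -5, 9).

p·q = (-4)·4 + 3·(-5) + 5·9 = -16 - 15 + 45 = 14
|p| = √((-4)² + 3² + 5²) = √50 ≈ 7.071
|q| = √(4² + (-5)² + 9²) = √122 ≈ 11.05
cos θ = (p·q)/(|p||q|) = 14/(7.071·11.05) ≈ 0.1793
θ = arccos(0.1793) ≈ 79.67°

79.67°


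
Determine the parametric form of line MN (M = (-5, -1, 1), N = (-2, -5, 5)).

Direction vector d = N - M = (-2 + 5, -5 + 1, 5 - 1) = (3, -4, 4)
Parametric form r = M + t·d:
x = -5 + 3t, y = -1 - 4t, z = 1 + 4t

x = -5 + 3t, y = -1 - 4t, z = 1 + 4t


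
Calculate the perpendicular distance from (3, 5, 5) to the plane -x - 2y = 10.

distance = |a·x₀ + b·y₀ + c·z₀ - d| / √(a² + b² + c²)
  = |(-1)·3 + (-2)·5 + 0·5 - 10| / √((-1)² + (-2)² + 0²)
  = |-3 - 10 + 0 - 10| / √(1 + 4 + 0)
  = |-23| / √5
  = 23 / 2.236
  ≈ 10.29

10.29


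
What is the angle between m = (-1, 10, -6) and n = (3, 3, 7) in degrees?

m·n = (-1)·3 + 10·3 + (-6)·7 = -3 + 30 - 42 = -15
|m| = √((-1)² + 10² + (-6)²) = √137 ≈ 11.7
|n| = √(3² + 3² + 7²) = √67 ≈ 8.185
cos θ = (m·n)/(|m||n|) = -15/(11.7·8.185) ≈ -0.1566
θ = arccos(-0.1566) ≈ 99.01°

99.01°


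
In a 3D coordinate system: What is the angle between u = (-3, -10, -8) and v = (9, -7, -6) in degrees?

u·v = (-3)·9 + (-10)·(-7) + (-8)·(-6) = -27 + 70 + 48 = 91
|u| = √((-3)² + (-10)² + (-8)²) = √173 ≈ 13.15
|v| = √(9² + (-7)² + (-6)²) = √166 ≈ 12.88
cos θ = (u·v)/(|u||v|) = 91/(13.15·12.88) ≈ 0.537
θ = arccos(0.537) ≈ 57.52°

57.52°


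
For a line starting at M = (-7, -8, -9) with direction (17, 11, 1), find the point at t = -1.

P(t) = M + t·d
  = (-7 + 17·(-1), -8 + 11·(-1), -9 + 1·(-1))
  = (-7 - 17, -8 - 11, -9 - 1)
  = (-24, -19, -10)

(-24, -19, -10)


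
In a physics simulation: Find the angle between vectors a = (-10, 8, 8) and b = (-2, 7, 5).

a·b = (-10)·(-2) + 8·7 + 8·5 = 20 + 56 + 40 = 116
|a| = √((-10)² + 8² + 8²) = √228 ≈ 15.1
|b| = √((-2)² + 7² + 5²) = √78 ≈ 8.832
cos θ = (a·b)/(|a||b|) = 116/(15.1·8.832) ≈ 0.8698
θ = arccos(0.8698) ≈ 29.56°

29.56°


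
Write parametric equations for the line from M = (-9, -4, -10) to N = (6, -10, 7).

Direction vector d = N - M = (6 + 9, -10 + 4, 7 + 10) = (15, -6, 17)
Parametric form r = M + t·d:
x = -9 + 15t, y = -4 - 6t, z = -10 + 17t

x = -9 + 15t, y = -4 - 6t, z = -10 + 17t


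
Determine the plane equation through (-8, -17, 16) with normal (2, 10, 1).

The plane through P with normal n = (a, b, c) satisfies n·(r - P) = 0,
i.e. ax + by + cz = a·x₀ + b·y₀ + c·z₀.
d = 2·(-8) + 10·(-17) + 1·16
  = -16 - 170 + 16
  = -170
Equation: 2x + 10y + z = -170

2x + 10y + z = -170


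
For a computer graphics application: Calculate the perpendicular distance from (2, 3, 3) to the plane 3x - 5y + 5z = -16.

distance = |a·x₀ + b·y₀ + c·z₀ - d| / √(a² + b² + c²)
  = |3·2 + (-5)·3 + 5·3 - (-16)| / √(3² + (-5)² + 5²)
  = |6 - 15 + 15 + 16| / √(9 + 25 + 25)
  = |22| / √59
  = 22 / 7.681
  ≈ 2.864

2.864


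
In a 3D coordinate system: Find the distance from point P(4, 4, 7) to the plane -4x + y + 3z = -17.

distance = |a·x₀ + b·y₀ + c·z₀ - d| / √(a² + b² + c²)
  = |(-4)·4 + 1·4 + 3·7 - (-17)| / √((-4)² + 1² + 3²)
  = |-16 + 4 + 21 + 17| / √(16 + 1 + 9)
  = |26| / √26
  = 26 / 5.099
  ≈ 5.099

5.099


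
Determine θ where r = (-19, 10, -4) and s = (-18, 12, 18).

r·s = (-19)·(-18) + 10·12 + (-4)·18 = 342 + 120 - 72 = 390
|r| = √((-19)² + 10² + (-4)²) = √477 ≈ 21.84
|s| = √((-18)² + 12² + 18²) = √792 ≈ 28.14
cos θ = (r·s)/(|r||s|) = 390/(21.84·28.14) ≈ 0.6345
θ = arccos(0.6345) ≈ 50.62°

50.62°


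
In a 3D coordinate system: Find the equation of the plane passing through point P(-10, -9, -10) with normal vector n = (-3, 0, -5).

The plane through P with normal n = (a, b, c) satisfies n·(r - P) = 0,
i.e. ax + by + cz = a·x₀ + b·y₀ + c·z₀.
d = (-3)·(-10) + 0·(-9) + (-5)·(-10)
  = 30 + 0 + 50
  = 80
Equation: -3x - 5z = 80

-3x - 5z = 80


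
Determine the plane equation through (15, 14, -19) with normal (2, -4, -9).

The plane through P with normal n = (a, b, c) satisfies n·(r - P) = 0,
i.e. ax + by + cz = a·x₀ + b·y₀ + c·z₀.
d = 2·15 + (-4)·14 + (-9)·(-19)
  = 30 - 56 + 171
  = 145
Equation: 2x - 4y - 9z = 145

2x - 4y - 9z = 145


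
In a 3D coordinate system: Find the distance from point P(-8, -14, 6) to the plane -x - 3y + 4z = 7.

distance = |a·x₀ + b·y₀ + c·z₀ - d| / √(a² + b² + c²)
  = |(-1)·(-8) + (-3)·(-14) + 4·6 - 7| / √((-1)² + (-3)² + 4²)
  = |8 + 42 + 24 - 7| / √(1 + 9 + 16)
  = |67| / √26
  = 67 / 5.099
  ≈ 13.14

13.14


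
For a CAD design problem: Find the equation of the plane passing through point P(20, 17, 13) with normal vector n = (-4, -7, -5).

The plane through P with normal n = (a, b, c) satisfies n·(r - P) = 0,
i.e. ax + by + cz = a·x₀ + b·y₀ + c·z₀.
d = (-4)·20 + (-7)·17 + (-5)·13
  = -80 - 119 - 65
  = -264
Equation: -4x - 7y - 5z = -264

-4x - 7y - 5z = -264


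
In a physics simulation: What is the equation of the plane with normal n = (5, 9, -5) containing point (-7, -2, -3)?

The plane through P with normal n = (a, b, c) satisfies n·(r - P) = 0,
i.e. ax + by + cz = a·x₀ + b·y₀ + c·z₀.
d = 5·(-7) + 9·(-2) + (-5)·(-3)
  = -35 - 18 + 15
  = -38
Equation: 5x + 9y - 5z = -38

5x + 9y - 5z = -38


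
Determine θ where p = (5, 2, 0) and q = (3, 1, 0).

p·q = 5·3 + 2·1 + 0·0 = 15 + 2 + 0 = 17
|p| = √(5² + 2² + 0²) = √29 ≈ 5.385
|q| = √(3² + 1² + 0²) = √10 ≈ 3.162
cos θ = (p·q)/(|p||q|) = 17/(5.385·3.162) ≈ 0.9983
θ = arccos(0.9983) ≈ 3.366°

3.366°


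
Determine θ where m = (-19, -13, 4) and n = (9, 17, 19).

m·n = (-19)·9 + (-13)·17 + 4·19 = -171 - 221 + 76 = -316
|m| = √((-19)² + (-13)² + 4²) = √546 ≈ 23.37
|n| = √(9² + 17² + 19²) = √731 ≈ 27.04
cos θ = (m·n)/(|m||n|) = -316/(23.37·27.04) ≈ -0.5002
θ = arccos(-0.5002) ≈ 120°

120°


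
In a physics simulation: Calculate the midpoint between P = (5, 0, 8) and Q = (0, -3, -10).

M = ((x₁+x₂)/2, (y₁+y₂)/2, (z₁+z₂)/2)
  = ((5 + 0)/2, (0 - 3)/2, (8 - 10)/2)
  = (5/2, -3/2, -2/2)
  = (2.5, -1.5, -1)

(2.5, -1.5, -1)


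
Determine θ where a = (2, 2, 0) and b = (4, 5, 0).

a·b = 2·4 + 2·5 + 0·0 = 8 + 10 + 0 = 18
|a| = √(2² + 2² + 0²) = √8 ≈ 2.828
|b| = √(4² + 5² + 0²) = √41 ≈ 6.403
cos θ = (a·b)/(|a||b|) = 18/(2.828·6.403) ≈ 0.9939
θ = arccos(0.9939) ≈ 6.34°

6.34°


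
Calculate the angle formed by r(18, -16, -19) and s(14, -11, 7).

r·s = 18·14 + (-16)·(-11) + (-19)·7 = 252 + 176 - 133 = 295
|r| = √(18² + (-16)² + (-19)²) = √941 ≈ 30.68
|s| = √(14² + (-11)² + 7²) = √366 ≈ 19.13
cos θ = (r·s)/(|r||s|) = 295/(30.68·19.13) ≈ 0.5027
θ = arccos(0.5027) ≈ 59.82°

59.82°


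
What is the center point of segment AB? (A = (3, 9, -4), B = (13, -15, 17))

M = ((x₁+x₂)/2, (y₁+y₂)/2, (z₁+z₂)/2)
  = ((3 + 13)/2, (9 - 15)/2, (-4 + 17)/2)
  = (16/2, -6/2, 13/2)
  = (8, -3, 6.5)

(8, -3, 6.5)


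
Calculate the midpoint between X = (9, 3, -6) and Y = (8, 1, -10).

M = ((x₁+x₂)/2, (y₁+y₂)/2, (z₁+z₂)/2)
  = ((9 + 8)/2, (3 + 1)/2, (-6 - 10)/2)
  = (17/2, 4/2, -16/2)
  = (8.5, 2, -8)

(8.5, 2, -8)


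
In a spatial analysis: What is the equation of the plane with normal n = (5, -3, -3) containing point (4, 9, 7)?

The plane through P with normal n = (a, b, c) satisfies n·(r - P) = 0,
i.e. ax + by + cz = a·x₀ + b·y₀ + c·z₀.
d = 5·4 + (-3)·9 + (-3)·7
  = 20 - 27 - 21
  = -28
Equation: 5x - 3y - 3z = -28

5x - 3y - 3z = -28


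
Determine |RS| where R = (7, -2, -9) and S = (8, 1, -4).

d = √[(x₂-x₁)² + (y₂-y₁)² + (z₂-z₁)²]
  = √[1² + 3² + 5²]
  = √[1 + 9 + 25]
  = √35
  ≈ 5.916

5.916


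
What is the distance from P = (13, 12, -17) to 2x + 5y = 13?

distance = |a·x₀ + b·y₀ + c·z₀ - d| / √(a² + b² + c²)
  = |2·13 + 5·12 + 0·(-17) - 13| / √(2² + 5² + 0²)
  = |26 + 60 + 0 - 13| / √(4 + 25 + 0)
  = |73| / √29
  = 73 / 5.385
  ≈ 13.56

13.56


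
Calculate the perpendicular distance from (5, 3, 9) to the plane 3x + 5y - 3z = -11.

distance = |a·x₀ + b·y₀ + c·z₀ - d| / √(a² + b² + c²)
  = |3·5 + 5·3 + (-3)·9 - (-11)| / √(3² + 5² + (-3)²)
  = |15 + 15 - 27 + 11| / √(9 + 25 + 9)
  = |14| / √43
  = 14 / 6.557
  ≈ 2.135

2.135


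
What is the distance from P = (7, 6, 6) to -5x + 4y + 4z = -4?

distance = |a·x₀ + b·y₀ + c·z₀ - d| / √(a² + b² + c²)
  = |(-5)·7 + 4·6 + 4·6 - (-4)| / √((-5)² + 4² + 4²)
  = |-35 + 24 + 24 + 4| / √(25 + 16 + 16)
  = |17| / √57
  = 17 / 7.55
  ≈ 2.252

2.252


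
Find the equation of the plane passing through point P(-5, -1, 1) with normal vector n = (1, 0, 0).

The plane through P with normal n = (a, b, c) satisfies n·(r - P) = 0,
i.e. ax + by + cz = a·x₀ + b·y₀ + c·z₀.
d = 1·(-5) + 0·(-1) + 0·1
  = -5 + 0 + 0
  = -5
Equation: x = -5

x = -5


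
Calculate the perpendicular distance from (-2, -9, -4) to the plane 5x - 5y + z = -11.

distance = |a·x₀ + b·y₀ + c·z₀ - d| / √(a² + b² + c²)
  = |5·(-2) + (-5)·(-9) + 1·(-4) - (-11)| / √(5² + (-5)² + 1²)
  = |-10 + 45 - 4 + 11| / √(25 + 25 + 1)
  = |42| / √51
  = 42 / 7.141
  ≈ 5.881

5.881


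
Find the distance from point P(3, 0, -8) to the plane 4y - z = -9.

distance = |a·x₀ + b·y₀ + c·z₀ - d| / √(a² + b² + c²)
  = |0·3 + 4·0 + (-1)·(-8) - (-9)| / √(0² + 4² + (-1)²)
  = |0 + 0 + 8 + 9| / √(0 + 16 + 1)
  = |17| / √17
  = 17 / 4.123
  ≈ 4.123

4.123


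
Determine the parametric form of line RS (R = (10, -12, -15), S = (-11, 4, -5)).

Direction vector d = S - R = (-11 - 10, 4 + 12, -5 + 15) = (-21, 16, 10)
Parametric form r = R + t·d:
x = 10 - 21t, y = -12 + 16t, z = -15 + 10t

x = 10 - 21t, y = -12 + 16t, z = -15 + 10t


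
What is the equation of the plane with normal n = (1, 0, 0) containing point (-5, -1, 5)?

The plane through P with normal n = (a, b, c) satisfies n·(r - P) = 0,
i.e. ax + by + cz = a·x₀ + b·y₀ + c·z₀.
d = 1·(-5) + 0·(-1) + 0·5
  = -5 + 0 + 0
  = -5
Equation: x = -5

x = -5


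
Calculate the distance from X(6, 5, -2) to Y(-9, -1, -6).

d = √[(x₂-x₁)² + (y₂-y₁)² + (z₂-z₁)²]
  = √[(-15)² + (-6)² + (-4)²]
  = √[225 + 36 + 16]
  = √277
  ≈ 16.64

16.64


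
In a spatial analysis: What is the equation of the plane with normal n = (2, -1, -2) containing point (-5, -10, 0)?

The plane through P with normal n = (a, b, c) satisfies n·(r - P) = 0,
i.e. ax + by + cz = a·x₀ + b·y₀ + c·z₀.
d = 2·(-5) + (-1)·(-10) + (-2)·0
  = -10 + 10 + 0
  = 0
Equation: 2x - y - 2z = 0

2x - y - 2z = 0


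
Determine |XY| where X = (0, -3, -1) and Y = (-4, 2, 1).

d = √[(x₂-x₁)² + (y₂-y₁)² + (z₂-z₁)²]
  = √[(-4)² + 5² + 2²]
  = √[16 + 25 + 4]
  = √45
  ≈ 6.708

6.708


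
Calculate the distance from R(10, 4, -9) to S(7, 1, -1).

d = √[(x₂-x₁)² + (y₂-y₁)² + (z₂-z₁)²]
  = √[(-3)² + (-3)² + 8²]
  = √[9 + 9 + 64]
  = √82
  ≈ 9.055

9.055


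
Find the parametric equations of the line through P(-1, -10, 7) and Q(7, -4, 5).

Direction vector d = Q - P = (7 + 1, -4 + 10, 5 - 7) = (8, 6, -2)
Parametric form r = P + t·d:
x = -1 + 8t, y = -10 + 6t, z = 7 - 2t

x = -1 + 8t, y = -10 + 6t, z = 7 - 2t


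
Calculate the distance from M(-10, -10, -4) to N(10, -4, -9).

d = √[(x₂-x₁)² + (y₂-y₁)² + (z₂-z₁)²]
  = √[20² + 6² + (-5)²]
  = √[400 + 36 + 25]
  = √461
  ≈ 21.47

21.47


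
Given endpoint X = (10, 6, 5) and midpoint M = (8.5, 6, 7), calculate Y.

Y = 2M - X
  = (2·8.5 - 10, 2·6 - 6, 2·7 - 5)
  = (17 - 10, 12 - 6, 14 - 5)
  = (7, 6, 9)

(7, 6, 9)


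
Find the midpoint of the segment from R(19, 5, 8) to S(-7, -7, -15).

M = ((x₁+x₂)/2, (y₁+y₂)/2, (z₁+z₂)/2)
  = ((19 - 7)/2, (5 - 7)/2, (8 - 15)/2)
  = (12/2, -2/2, -7/2)
  = (6, -1, -3.5)

(6, -1, -3.5)


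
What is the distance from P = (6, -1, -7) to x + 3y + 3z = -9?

distance = |a·x₀ + b·y₀ + c·z₀ - d| / √(a² + b² + c²)
  = |1·6 + 3·(-1) + 3·(-7) - (-9)| / √(1² + 3² + 3²)
  = |6 - 3 - 21 + 9| / √(1 + 9 + 9)
  = |-9| / √19
  = 9 / 4.359
  ≈ 2.065

2.065


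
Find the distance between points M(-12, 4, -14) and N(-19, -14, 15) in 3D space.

d = √[(x₂-x₁)² + (y₂-y₁)² + (z₂-z₁)²]
  = √[(-7)² + (-18)² + 29²]
  = √[49 + 324 + 841]
  = √1214
  ≈ 34.84

34.84


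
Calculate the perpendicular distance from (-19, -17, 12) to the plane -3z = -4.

distance = |a·x₀ + b·y₀ + c·z₀ - d| / √(a² + b² + c²)
  = |0·(-19) + 0·(-17) + (-3)·12 - (-4)| / √(0² + 0² + (-3)²)
  = |0 + 0 - 36 + 4| / √(0 + 0 + 9)
  = |-32| / √9
  = 32 / 3
  ≈ 10.67

10.67


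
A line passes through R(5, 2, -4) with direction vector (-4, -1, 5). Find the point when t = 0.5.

P(t) = R + t·d
  = (5 + (-4)·0.5, 2 + (-1)·0.5, -4 + 5·0.5)
  = (5 - 2, 2 - 0.5, -4 + 2.5)
  = (3, 1.5, -1.5)

(3, 1.5, -1.5)


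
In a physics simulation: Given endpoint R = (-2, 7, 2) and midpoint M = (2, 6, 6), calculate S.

S = 2M - R
  = (2·2 - (-2), 2·6 - 7, 2·6 - 2)
  = (4 + 2, 12 - 7, 12 - 2)
  = (6, 5, 10)

(6, 5, 10)


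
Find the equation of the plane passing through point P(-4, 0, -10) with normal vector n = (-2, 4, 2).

The plane through P with normal n = (a, b, c) satisfies n·(r - P) = 0,
i.e. ax + by + cz = a·x₀ + b·y₀ + c·z₀.
d = (-2)·(-4) + 4·0 + 2·(-10)
  = 8 + 0 - 20
  = -12
Equation: -2x + 4y + 2z = -12

-2x + 4y + 2z = -12


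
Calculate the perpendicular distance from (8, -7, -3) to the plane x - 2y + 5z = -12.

distance = |a·x₀ + b·y₀ + c·z₀ - d| / √(a² + b² + c²)
  = |1·8 + (-2)·(-7) + 5·(-3) - (-12)| / √(1² + (-2)² + 5²)
  = |8 + 14 - 15 + 12| / √(1 + 4 + 25)
  = |19| / √30
  = 19 / 5.477
  ≈ 3.469

3.469


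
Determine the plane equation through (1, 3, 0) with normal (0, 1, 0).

The plane through P with normal n = (a, b, c) satisfies n·(r - P) = 0,
i.e. ax + by + cz = a·x₀ + b·y₀ + c·z₀.
d = 0·1 + 1·3 + 0·0
  = 0 + 3 + 0
  = 3
Equation: y = 3

y = 3


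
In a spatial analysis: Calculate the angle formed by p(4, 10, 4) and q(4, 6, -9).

p·q = 4·4 + 10·6 + 4·(-9) = 16 + 60 - 36 = 40
|p| = √(4² + 10² + 4²) = √132 ≈ 11.49
|q| = √(4² + 6² + (-9)²) = √133 ≈ 11.53
cos θ = (p·q)/(|p||q|) = 40/(11.49·11.53) ≈ 0.3019
θ = arccos(0.3019) ≈ 72.43°

72.43°


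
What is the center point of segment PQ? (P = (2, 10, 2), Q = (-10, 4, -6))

M = ((x₁+x₂)/2, (y₁+y₂)/2, (z₁+z₂)/2)
  = ((2 - 10)/2, (10 + 4)/2, (2 - 6)/2)
  = (-8/2, 14/2, -4/2)
  = (-4, 7, -2)

(-4, 7, -2)


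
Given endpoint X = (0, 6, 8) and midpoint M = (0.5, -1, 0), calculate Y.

Y = 2M - X
  = (2·0.5 - 0, 2·(-1) - 6, 2·0 - 8)
  = (1 + 0, -2 - 6, 0 - 8)
  = (1, -8, -8)

(1, -8, -8)


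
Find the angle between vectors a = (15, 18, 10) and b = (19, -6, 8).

a·b = 15·19 + 18·(-6) + 10·8 = 285 - 108 + 80 = 257
|a| = √(15² + 18² + 10²) = √649 ≈ 25.48
|b| = √(19² + (-6)² + 8²) = √461 ≈ 21.47
cos θ = (a·b)/(|a||b|) = 257/(25.48·21.47) ≈ 0.4699
θ = arccos(0.4699) ≈ 61.98°

61.98°


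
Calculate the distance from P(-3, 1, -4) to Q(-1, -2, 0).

d = √[(x₂-x₁)² + (y₂-y₁)² + (z₂-z₁)²]
  = √[2² + (-3)² + 4²]
  = √[4 + 9 + 16]
  = √29
  ≈ 5.385

5.385


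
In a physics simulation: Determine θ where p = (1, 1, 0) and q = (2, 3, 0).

p·q = 1·2 + 1·3 + 0·0 = 2 + 3 + 0 = 5
|p| = √(1² + 1² + 0²) = √2 ≈ 1.414
|q| = √(2² + 3² + 0²) = √13 ≈ 3.606
cos θ = (p·q)/(|p||q|) = 5/(1.414·3.606) ≈ 0.9806
θ = arccos(0.9806) ≈ 11.31°

11.31°


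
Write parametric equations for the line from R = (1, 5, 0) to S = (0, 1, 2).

Direction vector d = S - R = (0 - 1, 1 - 5, 2 + 0) = (-1, -4, 2)
Parametric form r = R + t·d:
x = 1 - t, y = 5 - 4t, z = 0 + 2t

x = 1 - t, y = 5 - 4t, z = 0 + 2t


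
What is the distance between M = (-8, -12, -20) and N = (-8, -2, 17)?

d = √[(x₂-x₁)² + (y₂-y₁)² + (z₂-z₁)²]
  = √[0² + 10² + 37²]
  = √[0 + 100 + 1369]
  = √1469
  ≈ 38.33

38.33


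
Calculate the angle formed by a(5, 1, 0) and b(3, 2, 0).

a·b = 5·3 + 1·2 + 0·0 = 15 + 2 + 0 = 17
|a| = √(5² + 1² + 0²) = √26 ≈ 5.099
|b| = √(3² + 2² + 0²) = √13 ≈ 3.606
cos θ = (a·b)/(|a||b|) = 17/(5.099·3.606) ≈ 0.9247
θ = arccos(0.9247) ≈ 22.38°

22.38°


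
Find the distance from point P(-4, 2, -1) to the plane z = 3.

distance = |a·x₀ + b·y₀ + c·z₀ - d| / √(a² + b² + c²)
  = |0·(-4) + 0·2 + 1·(-1) - 3| / √(0² + 0² + 1²)
  = |0 + 0 - 1 - 3| / √(0 + 0 + 1)
  = |-4| / √1
  = 4 / 1
  ≈ 4

4


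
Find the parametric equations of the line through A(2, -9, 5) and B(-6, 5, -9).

Direction vector d = B - A = (-6 - 2, 5 + 9, -9 - 5) = (-8, 14, -14)
Parametric form r = A + t·d:
x = 2 - 8t, y = -9 + 14t, z = 5 - 14t

x = 2 - 8t, y = -9 + 14t, z = 5 - 14t


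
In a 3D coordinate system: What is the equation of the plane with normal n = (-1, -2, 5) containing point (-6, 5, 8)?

The plane through P with normal n = (a, b, c) satisfies n·(r - P) = 0,
i.e. ax + by + cz = a·x₀ + b·y₀ + c·z₀.
d = (-1)·(-6) + (-2)·5 + 5·8
  = 6 - 10 + 40
  = 36
Equation: -x - 2y + 5z = 36

-x - 2y + 5z = 36


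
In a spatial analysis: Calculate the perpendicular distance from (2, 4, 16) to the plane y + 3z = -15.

distance = |a·x₀ + b·y₀ + c·z₀ - d| / √(a² + b² + c²)
  = |0·2 + 1·4 + 3·16 - (-15)| / √(0² + 1² + 3²)
  = |0 + 4 + 48 + 15| / √(0 + 1 + 9)
  = |67| / √10
  = 67 / 3.162
  ≈ 21.19

21.19


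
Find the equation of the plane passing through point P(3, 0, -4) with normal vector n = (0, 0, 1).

The plane through P with normal n = (a, b, c) satisfies n·(r - P) = 0,
i.e. ax + by + cz = a·x₀ + b·y₀ + c·z₀.
d = 0·3 + 0·0 + 1·(-4)
  = 0 + 0 - 4
  = -4
Equation: z = -4

z = -4


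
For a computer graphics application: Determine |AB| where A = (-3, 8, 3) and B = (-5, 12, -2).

d = √[(x₂-x₁)² + (y₂-y₁)² + (z₂-z₁)²]
  = √[(-2)² + 4² + (-5)²]
  = √[4 + 16 + 25]
  = √45
  ≈ 6.708

6.708


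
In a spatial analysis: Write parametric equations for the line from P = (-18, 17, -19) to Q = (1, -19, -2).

Direction vector d = Q - P = (1 + 18, -19 - 17, -2 + 19) = (19, -36, 17)
Parametric form r = P + t·d:
x = -18 + 19t, y = 17 - 36t, z = -19 + 17t

x = -18 + 19t, y = 17 - 36t, z = -19 + 17t


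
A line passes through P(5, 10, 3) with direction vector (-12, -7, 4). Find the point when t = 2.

P(t) = P + t·d
  = (5 + (-12)·2, 10 + (-7)·2, 3 + 4·2)
  = (5 - 24, 10 - 14, 3 + 8)
  = (-19, -4, 11)

(-19, -4, 11)


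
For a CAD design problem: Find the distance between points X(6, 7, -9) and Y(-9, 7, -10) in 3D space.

d = √[(x₂-x₁)² + (y₂-y₁)² + (z₂-z₁)²]
  = √[(-15)² + 0² + (-1)²]
  = √[225 + 0 + 1]
  = √226
  ≈ 15.03

15.03


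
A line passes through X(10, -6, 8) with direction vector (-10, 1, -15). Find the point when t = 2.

P(t) = X + t·d
  = (10 + (-10)·2, -6 + 1·2, 8 + (-15)·2)
  = (10 - 20, -6 + 2, 8 - 30)
  = (-10, -4, -22)

(-10, -4, -22)


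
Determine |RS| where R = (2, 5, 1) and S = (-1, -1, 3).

d = √[(x₂-x₁)² + (y₂-y₁)² + (z₂-z₁)²]
  = √[(-3)² + (-6)² + 2²]
  = √[9 + 36 + 4]
  = √49
  ≈ 7

7


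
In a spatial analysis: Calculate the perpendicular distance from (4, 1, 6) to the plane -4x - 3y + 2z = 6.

distance = |a·x₀ + b·y₀ + c·z₀ - d| / √(a² + b² + c²)
  = |(-4)·4 + (-3)·1 + 2·6 - 6| / √((-4)² + (-3)² + 2²)
  = |-16 - 3 + 12 - 6| / √(16 + 9 + 4)
  = |-13| / √29
  = 13 / 5.385
  ≈ 2.414

2.414


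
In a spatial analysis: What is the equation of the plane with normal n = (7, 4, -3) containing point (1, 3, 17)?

The plane through P with normal n = (a, b, c) satisfies n·(r - P) = 0,
i.e. ax + by + cz = a·x₀ + b·y₀ + c·z₀.
d = 7·1 + 4·3 + (-3)·17
  = 7 + 12 - 51
  = -32
Equation: 7x + 4y - 3z = -32

7x + 4y - 3z = -32


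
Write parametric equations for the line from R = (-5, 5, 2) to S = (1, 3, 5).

Direction vector d = S - R = (1 + 5, 3 - 5, 5 - 2) = (6, -2, 3)
Parametric form r = R + t·d:
x = -5 + 6t, y = 5 - 2t, z = 2 + 3t

x = -5 + 6t, y = 5 - 2t, z = 2 + 3t


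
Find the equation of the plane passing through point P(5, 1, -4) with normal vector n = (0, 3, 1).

The plane through P with normal n = (a, b, c) satisfies n·(r - P) = 0,
i.e. ax + by + cz = a·x₀ + b·y₀ + c·z₀.
d = 0·5 + 3·1 + 1·(-4)
  = 0 + 3 - 4
  = -1
Equation: 3y + z = -1

3y + z = -1


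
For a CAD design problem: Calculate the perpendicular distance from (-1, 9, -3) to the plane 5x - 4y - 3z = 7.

distance = |a·x₀ + b·y₀ + c·z₀ - d| / √(a² + b² + c²)
  = |5·(-1) + (-4)·9 + (-3)·(-3) - 7| / √(5² + (-4)² + (-3)²)
  = |-5 - 36 + 9 - 7| / √(25 + 16 + 9)
  = |-39| / √50
  = 39 / 7.071
  ≈ 5.515

5.515


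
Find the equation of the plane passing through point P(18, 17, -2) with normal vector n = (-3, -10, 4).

The plane through P with normal n = (a, b, c) satisfies n·(r - P) = 0,
i.e. ax + by + cz = a·x₀ + b·y₀ + c·z₀.
d = (-3)·18 + (-10)·17 + 4·(-2)
  = -54 - 170 - 8
  = -232
Equation: -3x - 10y + 4z = -232

-3x - 10y + 4z = -232


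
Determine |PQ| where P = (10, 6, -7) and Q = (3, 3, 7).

d = √[(x₂-x₁)² + (y₂-y₁)² + (z₂-z₁)²]
  = √[(-7)² + (-3)² + 14²]
  = √[49 + 9 + 196]
  = √254
  ≈ 15.94

15.94


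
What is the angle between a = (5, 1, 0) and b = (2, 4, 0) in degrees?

a·b = 5·2 + 1·4 + 0·0 = 10 + 4 + 0 = 14
|a| = √(5² + 1² + 0²) = √26 ≈ 5.099
|b| = √(2² + 4² + 0²) = √20 ≈ 4.472
cos θ = (a·b)/(|a||b|) = 14/(5.099·4.472) ≈ 0.6139
θ = arccos(0.6139) ≈ 52.13°

52.13°


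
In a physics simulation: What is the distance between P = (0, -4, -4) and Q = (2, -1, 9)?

d = √[(x₂-x₁)² + (y₂-y₁)² + (z₂-z₁)²]
  = √[2² + 3² + 13²]
  = √[4 + 9 + 169]
  = √182
  ≈ 13.49

13.49


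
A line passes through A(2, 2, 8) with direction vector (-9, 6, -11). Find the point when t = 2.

P(t) = A + t·d
  = (2 + (-9)·2, 2 + 6·2, 8 + (-11)·2)
  = (2 - 18, 2 + 12, 8 - 22)
  = (-16, 14, -14)

(-16, 14, -14)


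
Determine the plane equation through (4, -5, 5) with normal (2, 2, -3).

The plane through P with normal n = (a, b, c) satisfies n·(r - P) = 0,
i.e. ax + by + cz = a·x₀ + b·y₀ + c·z₀.
d = 2·4 + 2·(-5) + (-3)·5
  = 8 - 10 - 15
  = -17
Equation: 2x + 2y - 3z = -17

2x + 2y - 3z = -17


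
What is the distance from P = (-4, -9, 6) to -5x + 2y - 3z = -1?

distance = |a·x₀ + b·y₀ + c·z₀ - d| / √(a² + b² + c²)
  = |(-5)·(-4) + 2·(-9) + (-3)·6 - (-1)| / √((-5)² + 2² + (-3)²)
  = |20 - 18 - 18 + 1| / √(25 + 4 + 9)
  = |-15| / √38
  = 15 / 6.164
  ≈ 2.433

2.433


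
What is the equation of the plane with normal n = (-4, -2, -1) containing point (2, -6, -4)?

The plane through P with normal n = (a, b, c) satisfies n·(r - P) = 0,
i.e. ax + by + cz = a·x₀ + b·y₀ + c·z₀.
d = (-4)·2 + (-2)·(-6) + (-1)·(-4)
  = -8 + 12 + 4
  = 8
Equation: -4x - 2y - z = 8

-4x - 2y - z = 8


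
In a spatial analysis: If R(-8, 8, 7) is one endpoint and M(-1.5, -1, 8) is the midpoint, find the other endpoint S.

S = 2M - R
  = (2·(-1.5) - (-8), 2·(-1) - 8, 2·8 - 7)
  = (-3 + 8, -2 - 8, 16 - 7)
  = (5, -10, 9)

(5, -10, 9)


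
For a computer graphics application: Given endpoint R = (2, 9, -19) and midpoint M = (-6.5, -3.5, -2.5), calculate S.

S = 2M - R
  = (2·(-6.5) - 2, 2·(-3.5) - 9, 2·(-2.5) - (-19))
  = (-13 - 2, -7 - 9, -5 + 19)
  = (-15, -16, 14)

(-15, -16, 14)


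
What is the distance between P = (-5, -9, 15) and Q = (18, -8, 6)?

d = √[(x₂-x₁)² + (y₂-y₁)² + (z₂-z₁)²]
  = √[23² + 1² + (-9)²]
  = √[529 + 1 + 81]
  = √611
  ≈ 24.72

24.72


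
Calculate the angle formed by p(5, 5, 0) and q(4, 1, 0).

p·q = 5·4 + 5·1 + 0·0 = 20 + 5 + 0 = 25
|p| = √(5² + 5² + 0²) = √50 ≈ 7.071
|q| = √(4² + 1² + 0²) = √17 ≈ 4.123
cos θ = (p·q)/(|p||q|) = 25/(7.071·4.123) ≈ 0.8575
θ = arccos(0.8575) ≈ 30.96°

30.96°


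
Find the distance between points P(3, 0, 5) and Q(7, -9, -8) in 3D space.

d = √[(x₂-x₁)² + (y₂-y₁)² + (z₂-z₁)²]
  = √[4² + (-9)² + (-13)²]
  = √[16 + 81 + 169]
  = √266
  ≈ 16.31

16.31


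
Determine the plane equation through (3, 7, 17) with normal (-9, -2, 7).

The plane through P with normal n = (a, b, c) satisfies n·(r - P) = 0,
i.e. ax + by + cz = a·x₀ + b·y₀ + c·z₀.
d = (-9)·3 + (-2)·7 + 7·17
  = -27 - 14 + 119
  = 78
Equation: -9x - 2y + 7z = 78

-9x - 2y + 7z = 78


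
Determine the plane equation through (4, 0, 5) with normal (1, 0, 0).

The plane through P with normal n = (a, b, c) satisfies n·(r - P) = 0,
i.e. ax + by + cz = a·x₀ + b·y₀ + c·z₀.
d = 1·4 + 0·0 + 0·5
  = 4 + 0 + 0
  = 4
Equation: x = 4

x = 4


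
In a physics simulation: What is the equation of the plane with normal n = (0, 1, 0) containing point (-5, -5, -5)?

The plane through P with normal n = (a, b, c) satisfies n·(r - P) = 0,
i.e. ax + by + cz = a·x₀ + b·y₀ + c·z₀.
d = 0·(-5) + 1·(-5) + 0·(-5)
  = 0 - 5 + 0
  = -5
Equation: y = -5

y = -5


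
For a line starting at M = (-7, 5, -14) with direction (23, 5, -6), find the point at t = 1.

P(t) = M + t·d
  = (-7 + 23·1, 5 + 5·1, -14 + (-6)·1)
  = (-7 + 23, 5 + 5, -14 - 6)
  = (16, 10, -20)

(16, 10, -20)


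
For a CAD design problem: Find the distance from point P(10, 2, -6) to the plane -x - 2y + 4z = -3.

distance = |a·x₀ + b·y₀ + c·z₀ - d| / √(a² + b² + c²)
  = |(-1)·10 + (-2)·2 + 4·(-6) - (-3)| / √((-1)² + (-2)² + 4²)
  = |-10 - 4 - 24 + 3| / √(1 + 4 + 16)
  = |-35| / √21
  = 35 / 4.583
  ≈ 7.638

7.638


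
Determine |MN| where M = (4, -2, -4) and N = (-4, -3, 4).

d = √[(x₂-x₁)² + (y₂-y₁)² + (z₂-z₁)²]
  = √[(-8)² + (-1)² + 8²]
  = √[64 + 1 + 64]
  = √129
  ≈ 11.36

11.36


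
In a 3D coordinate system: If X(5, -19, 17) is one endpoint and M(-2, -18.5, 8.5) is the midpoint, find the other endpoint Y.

Y = 2M - X
  = (2·(-2) - 5, 2·(-18.5) - (-19), 2·8.5 - 17)
  = (-4 - 5, -37 + 19, 17 - 17)
  = (-9, -18, 0)

(-9, -18, 0)


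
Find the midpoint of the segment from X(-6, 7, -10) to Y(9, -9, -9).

M = ((x₁+x₂)/2, (y₁+y₂)/2, (z₁+z₂)/2)
  = ((-6 + 9)/2, (7 - 9)/2, (-10 - 9)/2)
  = (3/2, -2/2, -19/2)
  = (1.5, -1, -9.5)

(1.5, -1, -9.5)


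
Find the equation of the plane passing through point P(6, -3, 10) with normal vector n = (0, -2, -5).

The plane through P with normal n = (a, b, c) satisfies n·(r - P) = 0,
i.e. ax + by + cz = a·x₀ + b·y₀ + c·z₀.
d = 0·6 + (-2)·(-3) + (-5)·10
  = 0 + 6 - 50
  = -44
Equation: -2y - 5z = -44

-2y - 5z = -44


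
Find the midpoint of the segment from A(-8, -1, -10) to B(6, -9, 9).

M = ((x₁+x₂)/2, (y₁+y₂)/2, (z₁+z₂)/2)
  = ((-8 + 6)/2, (-1 - 9)/2, (-10 + 9)/2)
  = (-2/2, -10/2, -1/2)
  = (-1, -5, -0.5)

(-1, -5, -0.5)


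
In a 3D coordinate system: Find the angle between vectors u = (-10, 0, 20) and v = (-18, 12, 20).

u·v = (-10)·(-18) + 0·12 + 20·20 = 180 + 0 + 400 = 580
|u| = √((-10)² + 0² + 20²) = √500 ≈ 22.36
|v| = √((-18)² + 12² + 20²) = √868 ≈ 29.46
cos θ = (u·v)/(|u||v|) = 580/(22.36·29.46) ≈ 0.8804
θ = arccos(0.8804) ≈ 28.31°

28.31°


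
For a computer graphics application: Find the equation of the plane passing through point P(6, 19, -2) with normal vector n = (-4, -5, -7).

The plane through P with normal n = (a, b, c) satisfies n·(r - P) = 0,
i.e. ax + by + cz = a·x₀ + b·y₀ + c·z₀.
d = (-4)·6 + (-5)·19 + (-7)·(-2)
  = -24 - 95 + 14
  = -105
Equation: -4x - 5y - 7z = -105

-4x - 5y - 7z = -105


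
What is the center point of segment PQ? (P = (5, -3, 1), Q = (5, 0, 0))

M = ((x₁+x₂)/2, (y₁+y₂)/2, (z₁+z₂)/2)
  = ((5 + 5)/2, (-3 + 0)/2, (1 + 0)/2)
  = (10/2, -3/2, 1/2)
  = (5, -1.5, 0.5)

(5, -1.5, 0.5)


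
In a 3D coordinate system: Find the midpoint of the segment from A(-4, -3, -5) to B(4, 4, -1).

M = ((x₁+x₂)/2, (y₁+y₂)/2, (z₁+z₂)/2)
  = ((-4 + 4)/2, (-3 + 4)/2, (-5 - 1)/2)
  = (0/2, 1/2, -6/2)
  = (0, 0.5, -3)

(0, 0.5, -3)


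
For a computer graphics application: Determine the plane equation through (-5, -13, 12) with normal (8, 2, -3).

The plane through P with normal n = (a, b, c) satisfies n·(r - P) = 0,
i.e. ax + by + cz = a·x₀ + b·y₀ + c·z₀.
d = 8·(-5) + 2·(-13) + (-3)·12
  = -40 - 26 - 36
  = -102
Equation: 8x + 2y - 3z = -102

8x + 2y - 3z = -102


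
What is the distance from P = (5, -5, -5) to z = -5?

distance = |a·x₀ + b·y₀ + c·z₀ - d| / √(a² + b² + c²)
  = |0·5 + 0·(-5) + 1·(-5) - (-5)| / √(0² + 0² + 1²)
  = |0 + 0 - 5 + 5| / √(0 + 0 + 1)
  = |0| / √1
  = 0 / 1
  ≈ 0

0


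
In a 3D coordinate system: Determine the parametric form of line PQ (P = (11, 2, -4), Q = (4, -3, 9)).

Direction vector d = Q - P = (4 - 11, -3 - 2, 9 + 4) = (-7, -5, 13)
Parametric form r = P + t·d:
x = 11 - 7t, y = 2 - 5t, z = -4 + 13t

x = 11 - 7t, y = 2 - 5t, z = -4 + 13t


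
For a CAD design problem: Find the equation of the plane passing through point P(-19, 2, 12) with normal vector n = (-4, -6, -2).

The plane through P with normal n = (a, b, c) satisfies n·(r - P) = 0,
i.e. ax + by + cz = a·x₀ + b·y₀ + c·z₀.
d = (-4)·(-19) + (-6)·2 + (-2)·12
  = 76 - 12 - 24
  = 40
Equation: -4x - 6y - 2z = 40

-4x - 6y - 2z = 40


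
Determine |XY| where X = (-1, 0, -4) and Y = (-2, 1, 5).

d = √[(x₂-x₁)² + (y₂-y₁)² + (z₂-z₁)²]
  = √[(-1)² + 1² + 9²]
  = √[1 + 1 + 81]
  = √83
  ≈ 9.11

9.11


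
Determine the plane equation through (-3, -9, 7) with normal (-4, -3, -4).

The plane through P with normal n = (a, b, c) satisfies n·(r - P) = 0,
i.e. ax + by + cz = a·x₀ + b·y₀ + c·z₀.
d = (-4)·(-3) + (-3)·(-9) + (-4)·7
  = 12 + 27 - 28
  = 11
Equation: -4x - 3y - 4z = 11

-4x - 3y - 4z = 11


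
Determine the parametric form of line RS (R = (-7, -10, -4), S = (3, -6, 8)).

Direction vector d = S - R = (3 + 7, -6 + 10, 8 + 4) = (10, 4, 12)
Parametric form r = R + t·d:
x = -7 + 10t, y = -10 + 4t, z = -4 + 12t

x = -7 + 10t, y = -10 + 4t, z = -4 + 12t


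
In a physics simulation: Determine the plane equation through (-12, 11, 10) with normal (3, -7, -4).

The plane through P with normal n = (a, b, c) satisfies n·(r - P) = 0,
i.e. ax + by + cz = a·x₀ + b·y₀ + c·z₀.
d = 3·(-12) + (-7)·11 + (-4)·10
  = -36 - 77 - 40
  = -153
Equation: 3x - 7y - 4z = -153

3x - 7y - 4z = -153


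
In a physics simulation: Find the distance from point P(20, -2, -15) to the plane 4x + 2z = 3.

distance = |a·x₀ + b·y₀ + c·z₀ - d| / √(a² + b² + c²)
  = |4·20 + 0·(-2) + 2·(-15) - 3| / √(4² + 0² + 2²)
  = |80 + 0 - 30 - 3| / √(16 + 0 + 4)
  = |47| / √20
  = 47 / 4.472
  ≈ 10.51

10.51


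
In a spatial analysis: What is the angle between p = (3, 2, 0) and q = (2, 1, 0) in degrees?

p·q = 3·2 + 2·1 + 0·0 = 6 + 2 + 0 = 8
|p| = √(3² + 2² + 0²) = √13 ≈ 3.606
|q| = √(2² + 1² + 0²) = √5 ≈ 2.236
cos θ = (p·q)/(|p||q|) = 8/(3.606·2.236) ≈ 0.9923
θ = arccos(0.9923) ≈ 7.125°

7.125°


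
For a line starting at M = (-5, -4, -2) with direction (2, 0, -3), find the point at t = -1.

P(t) = M + t·d
  = (-5 + 2·(-1), -4 + 0·(-1), -2 + (-3)·(-1))
  = (-5 - 2, -4 + 0, -2 + 3)
  = (-7, -4, 1)

(-7, -4, 1)
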